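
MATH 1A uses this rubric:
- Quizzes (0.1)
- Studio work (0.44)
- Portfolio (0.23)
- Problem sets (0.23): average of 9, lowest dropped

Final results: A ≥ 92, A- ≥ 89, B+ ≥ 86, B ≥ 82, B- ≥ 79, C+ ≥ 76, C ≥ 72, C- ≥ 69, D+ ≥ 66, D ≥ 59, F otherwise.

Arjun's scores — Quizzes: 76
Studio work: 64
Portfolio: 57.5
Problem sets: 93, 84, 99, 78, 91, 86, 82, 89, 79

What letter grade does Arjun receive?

Problem sets: drop 78 → average of remaining 8 = 703/8 = 87.875
Weighted total:
  Quizzes 76 × 0.1 = 7.6
  Studio work 64 × 0.44 = 28.16
  Portfolio 57.5 × 0.23 = 13.225
  Problem sets 87.875 × 0.23 = 20.21125
Sum = 69.19625
69.19625 is ≥ 69 and < 72 → C-

C-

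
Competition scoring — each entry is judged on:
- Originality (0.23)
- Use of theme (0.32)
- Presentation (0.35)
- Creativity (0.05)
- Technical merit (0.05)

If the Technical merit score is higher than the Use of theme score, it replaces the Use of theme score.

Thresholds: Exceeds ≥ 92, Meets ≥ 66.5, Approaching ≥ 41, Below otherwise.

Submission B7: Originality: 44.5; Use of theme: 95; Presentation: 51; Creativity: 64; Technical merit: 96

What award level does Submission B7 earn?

Technical merit (96) > Use of theme (95), so Use of theme counts as 96.
Weighted total:
  Originality 44.5 × 0.23 = 10.235
  Use of theme 96 × 0.32 = 30.72
  Presentation 51 × 0.35 = 17.85
  Creativity 64 × 0.05 = 3.2
  Technical merit 96 × 0.05 = 4.8
Sum = 66.805
66.805 is ≥ 66.5 and < 92 → Meets

Meets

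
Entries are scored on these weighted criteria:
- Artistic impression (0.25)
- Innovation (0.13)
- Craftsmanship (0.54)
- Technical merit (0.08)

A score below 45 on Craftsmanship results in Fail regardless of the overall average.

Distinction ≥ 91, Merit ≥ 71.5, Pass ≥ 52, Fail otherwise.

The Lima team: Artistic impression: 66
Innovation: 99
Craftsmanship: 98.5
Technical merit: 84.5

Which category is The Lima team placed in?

Craftsmanship score 98.5 ≥ 45: minimum met.
Weighted total:
  Artistic impression 66 × 0.25 = 16.5
  Innovation 99 × 0.13 = 12.87
  Craftsmanship 98.5 × 0.54 = 53.19
  Technical merit 84.5 × 0.08 = 6.76
Sum = 89.32
89.32 is ≥ 71.5 and < 91 → Merit

Merit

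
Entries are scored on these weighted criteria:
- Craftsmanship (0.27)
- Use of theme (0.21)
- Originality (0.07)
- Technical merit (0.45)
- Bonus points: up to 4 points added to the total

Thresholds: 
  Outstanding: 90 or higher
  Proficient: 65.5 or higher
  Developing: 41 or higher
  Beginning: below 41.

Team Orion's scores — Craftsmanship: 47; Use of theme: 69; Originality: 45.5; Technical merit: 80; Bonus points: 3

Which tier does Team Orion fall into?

Proficient

Weighted total:
  Craftsmanship 47 × 0.27 = 12.69
  Use of theme 69 × 0.21 = 14.49
  Originality 45.5 × 0.07 = 3.185
  Technical merit 80 × 0.45 = 36
Sum = 66.365
Bonus points: 66.365 + 3 = 69.365
69.365 is ≥ 65.5 and < 90 → Proficient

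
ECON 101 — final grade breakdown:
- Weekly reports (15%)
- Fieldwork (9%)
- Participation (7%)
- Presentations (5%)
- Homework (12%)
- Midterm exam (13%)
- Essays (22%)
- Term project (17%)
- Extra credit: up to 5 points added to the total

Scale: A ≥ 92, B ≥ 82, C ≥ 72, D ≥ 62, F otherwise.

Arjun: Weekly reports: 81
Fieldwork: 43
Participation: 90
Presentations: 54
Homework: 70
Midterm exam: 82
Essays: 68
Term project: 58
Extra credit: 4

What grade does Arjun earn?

Weighted total:
  Weekly reports 81 × 0.15 = 12.15
  Fieldwork 43 × 0.09 = 3.87
  Participation 90 × 0.07 = 6.3
  Presentations 54 × 0.05 = 2.7
  Homework 70 × 0.12 = 8.4
  Midterm exam 82 × 0.13 = 10.66
  Essays 68 × 0.22 = 14.96
  Term project 58 × 0.17 = 9.86
Sum = 68.9
Extra credit: 68.9 + 4 = 72.9
72.9 is ≥ 72 and < 82 → C

C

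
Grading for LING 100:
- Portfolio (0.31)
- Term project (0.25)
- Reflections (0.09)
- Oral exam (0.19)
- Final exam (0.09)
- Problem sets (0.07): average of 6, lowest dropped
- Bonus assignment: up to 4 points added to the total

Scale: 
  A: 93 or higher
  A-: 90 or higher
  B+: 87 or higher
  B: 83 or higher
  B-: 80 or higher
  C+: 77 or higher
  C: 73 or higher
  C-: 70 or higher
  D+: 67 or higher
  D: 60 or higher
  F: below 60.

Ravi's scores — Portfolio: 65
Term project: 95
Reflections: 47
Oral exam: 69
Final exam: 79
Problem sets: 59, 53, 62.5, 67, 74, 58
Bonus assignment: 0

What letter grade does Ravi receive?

C-

Problem sets: drop 53 → average of remaining 5 = 320.5/5 = 64.1
Weighted total:
  Portfolio 65 × 0.31 = 20.15
  Term project 95 × 0.25 = 23.75
  Reflections 47 × 0.09 = 4.23
  Oral exam 69 × 0.19 = 13.11
  Final exam 79 × 0.09 = 7.11
  Problem sets 64.1 × 0.07 = 4.487
Sum = 72.837
Bonus assignment: 72.837 + 0 = 72.837
72.837 is ≥ 70 and < 73 → C-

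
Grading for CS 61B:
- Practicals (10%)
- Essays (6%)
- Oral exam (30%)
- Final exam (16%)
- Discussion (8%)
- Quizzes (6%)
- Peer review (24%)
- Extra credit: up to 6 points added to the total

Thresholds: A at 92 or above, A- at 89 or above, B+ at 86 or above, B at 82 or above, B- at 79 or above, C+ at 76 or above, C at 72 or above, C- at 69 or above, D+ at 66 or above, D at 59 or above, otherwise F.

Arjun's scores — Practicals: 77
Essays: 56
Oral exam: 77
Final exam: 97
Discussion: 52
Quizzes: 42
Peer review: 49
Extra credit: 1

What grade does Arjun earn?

Weighted total:
  Practicals 77 × 0.1 = 7.7
  Essays 56 × 0.06 = 3.36
  Oral exam 77 × 0.3 = 23.1
  Final exam 97 × 0.16 = 15.52
  Discussion 52 × 0.08 = 4.16
  Quizzes 42 × 0.06 = 2.52
  Peer review 49 × 0.24 = 11.76
Sum = 68.12
Extra credit: 68.12 + 1 = 69.12
69.12 is ≥ 69 and < 72 → C-

C-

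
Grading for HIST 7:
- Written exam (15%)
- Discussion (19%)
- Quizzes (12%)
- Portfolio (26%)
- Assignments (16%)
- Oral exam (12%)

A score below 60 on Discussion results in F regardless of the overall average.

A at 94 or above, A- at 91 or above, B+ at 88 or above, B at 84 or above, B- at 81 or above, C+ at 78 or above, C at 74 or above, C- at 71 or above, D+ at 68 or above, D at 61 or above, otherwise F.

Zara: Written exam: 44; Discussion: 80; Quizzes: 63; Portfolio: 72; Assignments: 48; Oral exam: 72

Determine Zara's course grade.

Discussion score 80 ≥ 60: minimum met.
Weighted total:
  Written exam 44 × 0.15 = 6.6
  Discussion 80 × 0.19 = 15.2
  Quizzes 63 × 0.12 = 7.56
  Portfolio 72 × 0.26 = 18.72
  Assignments 48 × 0.16 = 7.68
  Oral exam 72 × 0.12 = 8.64
Sum = 64.4
64.4 is ≥ 61 and < 68 → D

D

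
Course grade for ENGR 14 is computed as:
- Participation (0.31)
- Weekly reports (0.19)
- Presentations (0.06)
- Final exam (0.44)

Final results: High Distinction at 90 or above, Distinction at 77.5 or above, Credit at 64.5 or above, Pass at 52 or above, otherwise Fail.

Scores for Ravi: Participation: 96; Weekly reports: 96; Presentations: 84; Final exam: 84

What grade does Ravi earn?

Weighted total:
  Participation 96 × 0.31 = 29.76
  Weekly reports 96 × 0.19 = 18.24
  Presentations 84 × 0.06 = 5.04
  Final exam 84 × 0.44 = 36.96
Sum = 90
90 ≥ 90 → High Distinction

High Distinction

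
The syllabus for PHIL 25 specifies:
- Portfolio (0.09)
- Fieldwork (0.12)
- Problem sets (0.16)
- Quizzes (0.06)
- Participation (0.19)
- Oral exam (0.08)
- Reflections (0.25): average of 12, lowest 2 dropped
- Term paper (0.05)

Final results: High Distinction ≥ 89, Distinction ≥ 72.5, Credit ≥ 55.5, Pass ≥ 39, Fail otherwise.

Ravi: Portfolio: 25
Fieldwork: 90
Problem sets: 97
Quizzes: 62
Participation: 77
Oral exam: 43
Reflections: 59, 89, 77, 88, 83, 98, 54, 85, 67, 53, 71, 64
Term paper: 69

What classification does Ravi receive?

Distinction

Reflections: drop 53, 54 → average of remaining 10 = 781/10 = 78.1
Weighted total:
  Portfolio 25 × 0.09 = 2.25
  Fieldwork 90 × 0.12 = 10.8
  Problem sets 97 × 0.16 = 15.52
  Quizzes 62 × 0.06 = 3.72
  Participation 77 × 0.19 = 14.63
  Oral exam 43 × 0.08 = 3.44
  Reflections 78.1 × 0.25 = 19.525
  Term paper 69 × 0.05 = 3.45
Sum = 73.335
73.335 is ≥ 72.5 and < 89 → Distinction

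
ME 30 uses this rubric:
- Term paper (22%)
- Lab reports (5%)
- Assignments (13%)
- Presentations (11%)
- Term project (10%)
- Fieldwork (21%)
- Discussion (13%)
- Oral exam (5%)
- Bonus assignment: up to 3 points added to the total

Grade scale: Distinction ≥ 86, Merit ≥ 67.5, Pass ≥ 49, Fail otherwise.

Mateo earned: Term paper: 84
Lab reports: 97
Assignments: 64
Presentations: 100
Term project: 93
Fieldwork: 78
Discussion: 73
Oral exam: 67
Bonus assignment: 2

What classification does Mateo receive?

Merit

Weighted total:
  Term paper 84 × 0.22 = 18.48
  Lab reports 97 × 0.05 = 4.85
  Assignments 64 × 0.13 = 8.32
  Presentations 100 × 0.11 = 11
  Term project 93 × 0.1 = 9.3
  Fieldwork 78 × 0.21 = 16.38
  Discussion 73 × 0.13 = 9.49
  Oral exam 67 × 0.05 = 3.35
Sum = 81.17
Bonus assignment: 81.17 + 2 = 83.17
83.17 is ≥ 67.5 and < 86 → Merit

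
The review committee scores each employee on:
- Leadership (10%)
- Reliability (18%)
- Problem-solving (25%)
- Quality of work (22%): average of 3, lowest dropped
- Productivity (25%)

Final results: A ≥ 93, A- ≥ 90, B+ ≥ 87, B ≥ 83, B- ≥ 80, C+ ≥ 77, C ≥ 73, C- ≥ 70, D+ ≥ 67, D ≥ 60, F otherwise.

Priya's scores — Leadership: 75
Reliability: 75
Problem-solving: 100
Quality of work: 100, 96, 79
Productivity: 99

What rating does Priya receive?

A-

Quality of work: drop 79 → average of remaining 2 = 196/2 = 98
Weighted total:
  Leadership 75 × 0.1 = 7.5
  Reliability 75 × 0.18 = 13.5
  Problem-solving 100 × 0.25 = 25
  Quality of work 98 × 0.22 = 21.56
  Productivity 99 × 0.25 = 24.75
Sum = 92.31
92.31 is ≥ 90 and < 93 → A-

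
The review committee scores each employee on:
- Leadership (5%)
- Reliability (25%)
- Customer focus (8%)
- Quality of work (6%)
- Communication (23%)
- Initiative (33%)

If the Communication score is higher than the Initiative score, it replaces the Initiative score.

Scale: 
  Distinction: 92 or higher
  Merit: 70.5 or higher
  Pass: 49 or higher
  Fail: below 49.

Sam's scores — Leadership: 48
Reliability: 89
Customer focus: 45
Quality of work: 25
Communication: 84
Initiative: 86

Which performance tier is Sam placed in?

Communication (84) ≤ Initiative (86), so Initiative stays at 86.
Weighted total:
  Leadership 48 × 0.05 = 2.4
  Reliability 89 × 0.25 = 22.25
  Customer focus 45 × 0.08 = 3.6
  Quality of work 25 × 0.06 = 1.5
  Communication 84 × 0.23 = 19.32
  Initiative 86 × 0.33 = 28.38
Sum = 77.45
77.45 is ≥ 70.5 and < 92 → Merit

Merit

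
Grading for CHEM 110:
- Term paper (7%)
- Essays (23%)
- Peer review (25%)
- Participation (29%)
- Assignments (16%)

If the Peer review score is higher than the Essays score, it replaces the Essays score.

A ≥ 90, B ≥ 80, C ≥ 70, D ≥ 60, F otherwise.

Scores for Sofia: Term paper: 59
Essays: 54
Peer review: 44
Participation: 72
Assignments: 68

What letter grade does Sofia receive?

F

Peer review (44) ≤ Essays (54), so Essays stays at 54.
Weighted total:
  Term paper 59 × 0.07 = 4.13
  Essays 54 × 0.23 = 12.42
  Peer review 44 × 0.25 = 11
  Participation 72 × 0.29 = 20.88
  Assignments 68 × 0.16 = 10.88
Sum = 59.31
59.31 < 60 → F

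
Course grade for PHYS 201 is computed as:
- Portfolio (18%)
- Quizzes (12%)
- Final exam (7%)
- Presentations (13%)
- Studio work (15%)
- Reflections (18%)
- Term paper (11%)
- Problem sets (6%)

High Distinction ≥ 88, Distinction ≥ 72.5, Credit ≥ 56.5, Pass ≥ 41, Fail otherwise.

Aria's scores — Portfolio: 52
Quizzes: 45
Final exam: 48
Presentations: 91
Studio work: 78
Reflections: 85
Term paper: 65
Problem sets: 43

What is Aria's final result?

Weighted total:
  Portfolio 52 × 0.18 = 9.36
  Quizzes 45 × 0.12 = 5.4
  Final exam 48 × 0.07 = 3.36
  Presentations 91 × 0.13 = 11.83
  Studio work 78 × 0.15 = 11.7
  Reflections 85 × 0.18 = 15.3
  Term paper 65 × 0.11 = 7.15
  Problem sets 43 × 0.06 = 2.58
Sum = 66.68
66.68 is ≥ 56.5 and < 72.5 → Credit

Credit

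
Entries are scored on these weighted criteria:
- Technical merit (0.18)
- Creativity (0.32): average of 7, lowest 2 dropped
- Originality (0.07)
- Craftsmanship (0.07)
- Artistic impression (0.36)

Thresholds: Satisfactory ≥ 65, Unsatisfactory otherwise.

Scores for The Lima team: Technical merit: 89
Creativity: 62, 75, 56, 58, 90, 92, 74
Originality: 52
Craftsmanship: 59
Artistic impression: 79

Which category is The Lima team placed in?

Creativity: drop 56, 58 → average of remaining 5 = 393/5 = 78.6
Weighted total:
  Technical merit 89 × 0.18 = 16.02
  Creativity 78.6 × 0.32 = 25.152
  Originality 52 × 0.07 = 3.64
  Craftsmanship 59 × 0.07 = 4.13
  Artistic impression 79 × 0.36 = 28.44
Sum = 77.382
77.382 ≥ 65 → Satisfactory

Satisfactory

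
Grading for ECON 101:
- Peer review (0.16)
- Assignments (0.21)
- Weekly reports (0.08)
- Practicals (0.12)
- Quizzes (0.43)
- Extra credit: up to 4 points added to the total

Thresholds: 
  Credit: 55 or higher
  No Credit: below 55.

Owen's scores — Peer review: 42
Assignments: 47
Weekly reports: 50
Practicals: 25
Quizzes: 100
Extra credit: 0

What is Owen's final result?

Credit

Weighted total:
  Peer review 42 × 0.16 = 6.72
  Assignments 47 × 0.21 = 9.87
  Weekly reports 50 × 0.08 = 4
  Practicals 25 × 0.12 = 3
  Quizzes 100 × 0.43 = 43
Sum = 66.59
Extra credit: 66.59 + 0 = 66.59
66.59 ≥ 55 → Credit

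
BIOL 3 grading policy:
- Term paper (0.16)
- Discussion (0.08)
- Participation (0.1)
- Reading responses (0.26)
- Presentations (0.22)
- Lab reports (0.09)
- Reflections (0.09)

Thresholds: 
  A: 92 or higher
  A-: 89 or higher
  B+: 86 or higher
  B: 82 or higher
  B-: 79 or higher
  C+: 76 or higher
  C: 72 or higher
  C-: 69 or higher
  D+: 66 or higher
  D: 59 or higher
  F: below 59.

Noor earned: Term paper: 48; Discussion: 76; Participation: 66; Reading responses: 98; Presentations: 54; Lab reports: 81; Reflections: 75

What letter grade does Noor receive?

Weighted total:
  Term paper 48 × 0.16 = 7.68
  Discussion 76 × 0.08 = 6.08
  Participation 66 × 0.1 = 6.6
  Reading responses 98 × 0.26 = 25.48
  Presentations 54 × 0.22 = 11.88
  Lab reports 81 × 0.09 = 7.29
  Reflections 75 × 0.09 = 6.75
Sum = 71.76
71.76 is ≥ 69 and < 72 → C-

C-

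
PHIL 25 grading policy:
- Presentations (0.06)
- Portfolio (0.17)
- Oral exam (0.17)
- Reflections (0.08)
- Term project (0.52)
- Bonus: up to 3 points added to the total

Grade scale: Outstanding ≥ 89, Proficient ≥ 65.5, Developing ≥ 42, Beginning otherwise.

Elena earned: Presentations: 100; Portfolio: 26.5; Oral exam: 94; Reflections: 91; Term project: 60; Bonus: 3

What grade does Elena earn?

Proficient

Weighted total:
  Presentations 100 × 0.06 = 6
  Portfolio 26.5 × 0.17 = 4.505
  Oral exam 94 × 0.17 = 15.98
  Reflections 91 × 0.08 = 7.28
  Term project 60 × 0.52 = 31.2
Sum = 64.965
Bonus: 64.965 + 3 = 67.965
67.965 is ≥ 65.5 and < 89 → Proficient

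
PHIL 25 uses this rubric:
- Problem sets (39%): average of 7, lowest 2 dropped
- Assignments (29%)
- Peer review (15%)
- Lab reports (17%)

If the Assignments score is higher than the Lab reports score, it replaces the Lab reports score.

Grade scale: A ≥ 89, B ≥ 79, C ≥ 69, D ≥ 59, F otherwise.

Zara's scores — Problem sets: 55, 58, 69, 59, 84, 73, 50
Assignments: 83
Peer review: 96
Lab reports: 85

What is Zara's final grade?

Problem sets: drop 50, 55 → average of remaining 5 = 343/5 = 68.6
Assignments (83) ≤ Lab reports (85), so Lab reports stays at 85.
Weighted total:
  Problem sets 68.6 × 0.39 = 26.754
  Assignments 83 × 0.29 = 24.07
  Peer review 96 × 0.15 = 14.4
  Lab reports 85 × 0.17 = 14.45
Sum = 79.674
79.674 is ≥ 79 and < 89 → B

B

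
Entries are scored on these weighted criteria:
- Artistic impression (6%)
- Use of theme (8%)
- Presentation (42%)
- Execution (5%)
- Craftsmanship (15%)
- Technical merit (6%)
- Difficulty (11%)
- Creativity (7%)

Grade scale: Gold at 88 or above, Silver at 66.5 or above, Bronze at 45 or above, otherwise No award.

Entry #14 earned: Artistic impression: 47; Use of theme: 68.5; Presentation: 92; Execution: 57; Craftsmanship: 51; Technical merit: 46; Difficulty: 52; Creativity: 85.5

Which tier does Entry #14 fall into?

Weighted total:
  Artistic impression 47 × 0.06 = 2.82
  Use of theme 68.5 × 0.08 = 5.48
  Presentation 92 × 0.42 = 38.64
  Execution 57 × 0.05 = 2.85
  Craftsmanship 51 × 0.15 = 7.65
  Technical merit 46 × 0.06 = 2.76
  Difficulty 52 × 0.11 = 5.72
  Creativity 85.5 × 0.07 = 5.985
Sum = 71.905
71.905 is ≥ 66.5 and < 88 → Silver

Silver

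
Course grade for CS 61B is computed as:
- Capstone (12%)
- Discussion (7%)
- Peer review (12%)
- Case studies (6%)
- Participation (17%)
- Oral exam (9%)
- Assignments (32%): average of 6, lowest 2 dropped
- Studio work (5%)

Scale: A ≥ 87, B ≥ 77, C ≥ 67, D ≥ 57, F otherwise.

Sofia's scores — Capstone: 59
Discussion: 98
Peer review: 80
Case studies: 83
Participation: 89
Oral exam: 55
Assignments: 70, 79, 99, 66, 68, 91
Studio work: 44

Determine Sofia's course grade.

Assignments: drop 66, 68 → average of remaining 4 = 339/4 = 84.75
Weighted total:
  Capstone 59 × 0.12 = 7.08
  Discussion 98 × 0.07 = 6.86
  Peer review 80 × 0.12 = 9.6
  Case studies 83 × 0.06 = 4.98
  Participation 89 × 0.17 = 15.13
  Oral exam 55 × 0.09 = 4.95
  Assignments 84.75 × 0.32 = 27.12
  Studio work 44 × 0.05 = 2.2
Sum = 77.92
77.92 is ≥ 77 and < 87 → B

B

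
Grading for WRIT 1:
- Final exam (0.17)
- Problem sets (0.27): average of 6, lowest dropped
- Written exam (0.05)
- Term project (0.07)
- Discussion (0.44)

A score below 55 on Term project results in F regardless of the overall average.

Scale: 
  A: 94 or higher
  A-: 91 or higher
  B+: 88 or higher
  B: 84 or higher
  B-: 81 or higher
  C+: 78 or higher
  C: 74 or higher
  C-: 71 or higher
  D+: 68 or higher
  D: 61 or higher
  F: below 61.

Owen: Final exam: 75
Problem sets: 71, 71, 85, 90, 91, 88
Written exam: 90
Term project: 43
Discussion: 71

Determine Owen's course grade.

F

Problem sets: drop 71 → average of remaining 5 = 425/5 = 85
Term project score 43 < 55: minimum not met.
Weighted total:
  Final exam 75 × 0.17 = 12.75
  Problem sets 85 × 0.27 = 22.95
  Written exam 90 × 0.05 = 4.5
  Term project 43 × 0.07 = 3.01
  Discussion 71 × 0.44 = 31.24
Sum = 74.45
Because the Term project minimum was not met, the result is F.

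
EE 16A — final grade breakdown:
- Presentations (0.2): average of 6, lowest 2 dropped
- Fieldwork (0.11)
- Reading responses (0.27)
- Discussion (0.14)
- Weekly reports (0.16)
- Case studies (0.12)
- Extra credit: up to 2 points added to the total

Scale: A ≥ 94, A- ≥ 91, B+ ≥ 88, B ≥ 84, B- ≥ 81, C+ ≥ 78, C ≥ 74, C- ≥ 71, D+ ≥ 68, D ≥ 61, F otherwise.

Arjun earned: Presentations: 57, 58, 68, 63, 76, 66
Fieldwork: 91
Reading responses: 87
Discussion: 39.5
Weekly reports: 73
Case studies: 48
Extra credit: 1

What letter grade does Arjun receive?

Presentations: drop 57, 58 → average of remaining 4 = 273/4 = 68.25
Weighted total:
  Presentations 68.25 × 0.2 = 13.65
  Fieldwork 91 × 0.11 = 10.01
  Reading responses 87 × 0.27 = 23.49
  Discussion 39.5 × 0.14 = 5.53
  Weekly reports 73 × 0.16 = 11.68
  Case studies 48 × 0.12 = 5.76
Sum = 70.12
Extra credit: 70.12 + 1 = 71.12
71.12 is ≥ 71 and < 74 → C-

C-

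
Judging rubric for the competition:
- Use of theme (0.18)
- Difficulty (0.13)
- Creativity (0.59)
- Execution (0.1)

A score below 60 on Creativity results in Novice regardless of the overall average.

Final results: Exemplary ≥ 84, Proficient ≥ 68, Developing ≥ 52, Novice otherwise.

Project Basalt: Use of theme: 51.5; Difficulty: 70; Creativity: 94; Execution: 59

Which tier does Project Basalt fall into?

Creativity score 94 ≥ 60: minimum met.
Weighted total:
  Use of theme 51.5 × 0.18 = 9.27
  Difficulty 70 × 0.13 = 9.1
  Creativity 94 × 0.59 = 55.46
  Execution 59 × 0.1 = 5.9
Sum = 79.73
79.73 is ≥ 68 and < 84 → Proficient

Proficient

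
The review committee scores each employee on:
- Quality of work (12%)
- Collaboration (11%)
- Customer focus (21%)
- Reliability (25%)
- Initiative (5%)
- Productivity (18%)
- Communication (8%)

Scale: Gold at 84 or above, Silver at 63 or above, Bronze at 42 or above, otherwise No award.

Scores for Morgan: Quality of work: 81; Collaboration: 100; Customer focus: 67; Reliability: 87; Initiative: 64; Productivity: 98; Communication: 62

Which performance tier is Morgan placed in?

Silver

Weighted total:
  Quality of work 81 × 0.12 = 9.72
  Collaboration 100 × 0.11 = 11
  Customer focus 67 × 0.21 = 14.07
  Reliability 87 × 0.25 = 21.75
  Initiative 64 × 0.05 = 3.2
  Productivity 98 × 0.18 = 17.64
  Communication 62 × 0.08 = 4.96
Sum = 82.34
82.34 is ≥ 63 and < 84 → Silver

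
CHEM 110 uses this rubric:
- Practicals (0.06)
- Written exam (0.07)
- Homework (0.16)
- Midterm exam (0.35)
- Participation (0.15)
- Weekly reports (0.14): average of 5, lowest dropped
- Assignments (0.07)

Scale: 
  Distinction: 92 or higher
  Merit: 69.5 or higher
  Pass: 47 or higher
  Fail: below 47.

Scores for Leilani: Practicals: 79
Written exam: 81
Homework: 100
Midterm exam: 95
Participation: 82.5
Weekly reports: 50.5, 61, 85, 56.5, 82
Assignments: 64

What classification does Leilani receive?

Merit

Weekly reports: drop 50.5 → average of remaining 4 = 284.5/4 = 71.125
Weighted total:
  Practicals 79 × 0.06 = 4.74
  Written exam 81 × 0.07 = 5.67
  Homework 100 × 0.16 = 16
  Midterm exam 95 × 0.35 = 33.25
  Participation 82.5 × 0.15 = 12.375
  Weekly reports 71.125 × 0.14 = 9.9575
  Assignments 64 × 0.07 = 4.48
Sum = 86.4725
86.4725 is ≥ 69.5 and < 92 → Merit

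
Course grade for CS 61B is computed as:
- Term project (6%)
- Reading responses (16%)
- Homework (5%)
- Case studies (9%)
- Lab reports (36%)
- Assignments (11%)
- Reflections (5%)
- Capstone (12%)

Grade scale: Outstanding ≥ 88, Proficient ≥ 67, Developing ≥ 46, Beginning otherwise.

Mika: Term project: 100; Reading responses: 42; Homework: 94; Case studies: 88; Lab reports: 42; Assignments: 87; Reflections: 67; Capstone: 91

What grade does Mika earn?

Weighted total:
  Term project 100 × 0.06 = 6
  Reading responses 42 × 0.16 = 6.72
  Homework 94 × 0.05 = 4.7
  Case studies 88 × 0.09 = 7.92
  Lab reports 42 × 0.36 = 15.12
  Assignments 87 × 0.11 = 9.57
  Reflections 67 × 0.05 = 3.35
  Capstone 91 × 0.12 = 10.92
Sum = 64.3
64.3 is ≥ 46 and < 67 → Developing

Developing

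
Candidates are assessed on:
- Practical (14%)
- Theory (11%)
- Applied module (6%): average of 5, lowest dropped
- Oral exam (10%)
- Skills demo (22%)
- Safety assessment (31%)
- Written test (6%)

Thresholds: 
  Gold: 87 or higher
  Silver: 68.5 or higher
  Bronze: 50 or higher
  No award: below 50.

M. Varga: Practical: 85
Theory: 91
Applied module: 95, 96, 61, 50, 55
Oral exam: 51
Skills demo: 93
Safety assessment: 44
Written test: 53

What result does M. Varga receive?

Applied module: drop 50 → average of remaining 4 = 307/4 = 76.75
Weighted total:
  Practical 85 × 0.14 = 11.9
  Theory 91 × 0.11 = 10.01
  Applied module 76.75 × 0.06 = 4.605
  Oral exam 51 × 0.1 = 5.1
  Skills demo 93 × 0.22 = 20.46
  Safety assessment 44 × 0.31 = 13.64
  Written test 53 × 0.06 = 3.18
Sum = 68.895
68.895 is ≥ 68.5 and < 87 → Silver

Silver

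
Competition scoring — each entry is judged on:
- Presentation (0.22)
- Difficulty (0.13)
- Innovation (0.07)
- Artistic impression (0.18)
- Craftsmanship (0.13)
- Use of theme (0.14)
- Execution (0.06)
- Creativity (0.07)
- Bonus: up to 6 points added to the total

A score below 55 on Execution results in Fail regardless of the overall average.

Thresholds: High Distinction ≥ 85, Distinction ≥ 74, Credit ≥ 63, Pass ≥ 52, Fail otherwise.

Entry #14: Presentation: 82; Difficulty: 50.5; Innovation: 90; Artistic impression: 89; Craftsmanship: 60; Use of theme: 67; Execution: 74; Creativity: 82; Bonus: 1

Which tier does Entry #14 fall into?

Distinction

Execution score 74 ≥ 55: minimum met.
Weighted total:
  Presentation 82 × 0.22 = 18.04
  Difficulty 50.5 × 0.13 = 6.565
  Innovation 90 × 0.07 = 6.3
  Artistic impression 89 × 0.18 = 16.02
  Craftsmanship 60 × 0.13 = 7.8
  Use of theme 67 × 0.14 = 9.38
  Execution 74 × 0.06 = 4.44
  Creativity 82 × 0.07 = 5.74
Sum = 74.285
Bonus: 74.285 + 1 = 75.285
75.285 is ≥ 74 and < 85 → Distinction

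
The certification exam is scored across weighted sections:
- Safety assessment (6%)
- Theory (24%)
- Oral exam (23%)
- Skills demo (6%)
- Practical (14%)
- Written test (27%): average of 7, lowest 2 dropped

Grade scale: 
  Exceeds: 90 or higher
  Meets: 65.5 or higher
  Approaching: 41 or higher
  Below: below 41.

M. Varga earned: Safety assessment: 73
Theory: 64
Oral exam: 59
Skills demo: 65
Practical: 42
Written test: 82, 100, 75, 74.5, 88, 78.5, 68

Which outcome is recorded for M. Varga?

Written test: drop 68, 74.5 → average of remaining 5 = 423.5/5 = 84.7
Weighted total:
  Safety assessment 73 × 0.06 = 4.38
  Theory 64 × 0.24 = 15.36
  Oral exam 59 × 0.23 = 13.57
  Skills demo 65 × 0.06 = 3.9
  Practical 42 × 0.14 = 5.88
  Written test 84.7 × 0.27 = 22.869
Sum = 65.959
65.959 is ≥ 65.5 and < 90 → Meets

Meets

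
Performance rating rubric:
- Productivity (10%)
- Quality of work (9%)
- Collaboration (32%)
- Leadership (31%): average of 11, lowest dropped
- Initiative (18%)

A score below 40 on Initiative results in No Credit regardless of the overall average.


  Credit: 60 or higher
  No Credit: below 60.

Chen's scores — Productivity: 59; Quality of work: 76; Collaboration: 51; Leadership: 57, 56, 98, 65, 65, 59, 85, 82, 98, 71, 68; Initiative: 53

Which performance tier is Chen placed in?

Credit

Leadership: drop 56 → average of remaining 10 = 748/10 = 74.8
Initiative score 53 ≥ 40: minimum met.
Weighted total:
  Productivity 59 × 0.1 = 5.9
  Quality of work 76 × 0.09 = 6.84
  Collaboration 51 × 0.32 = 16.32
  Leadership 74.8 × 0.31 = 23.188
  Initiative 53 × 0.18 = 9.54
Sum = 61.788
61.788 ≥ 60 → Credit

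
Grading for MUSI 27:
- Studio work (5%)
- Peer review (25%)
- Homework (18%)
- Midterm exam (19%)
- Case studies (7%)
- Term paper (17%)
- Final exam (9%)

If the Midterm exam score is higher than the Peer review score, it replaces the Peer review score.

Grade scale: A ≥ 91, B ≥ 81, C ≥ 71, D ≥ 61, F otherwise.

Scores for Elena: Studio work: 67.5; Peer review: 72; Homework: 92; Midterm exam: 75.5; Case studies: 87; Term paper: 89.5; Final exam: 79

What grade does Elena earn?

B

Midterm exam (75.5) > Peer review (72), so Peer review counts as 75.5.
Weighted total:
  Studio work 67.5 × 0.05 = 3.375
  Peer review 75.5 × 0.25 = 18.875
  Homework 92 × 0.18 = 16.56
  Midterm exam 75.5 × 0.19 = 14.345
  Case studies 87 × 0.07 = 6.09
  Term paper 89.5 × 0.17 = 15.215
  Final exam 79 × 0.09 = 7.11
Sum = 81.57
81.57 is ≥ 81 and < 91 → B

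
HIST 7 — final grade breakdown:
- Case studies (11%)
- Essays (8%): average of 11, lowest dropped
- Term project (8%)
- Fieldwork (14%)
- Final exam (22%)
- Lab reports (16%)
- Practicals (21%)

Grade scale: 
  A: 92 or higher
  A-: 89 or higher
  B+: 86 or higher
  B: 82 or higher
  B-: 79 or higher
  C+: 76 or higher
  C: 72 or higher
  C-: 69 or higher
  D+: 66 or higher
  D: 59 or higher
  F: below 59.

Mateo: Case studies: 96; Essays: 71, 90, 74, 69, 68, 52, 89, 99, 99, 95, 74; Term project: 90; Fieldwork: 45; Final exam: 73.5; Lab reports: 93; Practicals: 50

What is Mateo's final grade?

C

Essays: drop 52 → average of remaining 10 = 828/10 = 82.8
Weighted total:
  Case studies 96 × 0.11 = 10.56
  Essays 82.8 × 0.08 = 6.624
  Term project 90 × 0.08 = 7.2
  Fieldwork 45 × 0.14 = 6.3
  Final exam 73.5 × 0.22 = 16.17
  Lab reports 93 × 0.16 = 14.88
  Practicals 50 × 0.21 = 10.5
Sum = 72.234
72.234 is ≥ 72 and < 76 → C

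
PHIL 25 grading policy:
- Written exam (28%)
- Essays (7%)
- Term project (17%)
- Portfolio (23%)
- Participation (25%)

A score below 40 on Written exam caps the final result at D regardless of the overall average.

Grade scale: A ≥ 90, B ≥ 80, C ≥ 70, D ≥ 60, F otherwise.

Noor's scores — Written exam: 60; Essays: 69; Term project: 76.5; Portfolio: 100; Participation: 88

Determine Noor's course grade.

Written exam score 60 ≥ 40: minimum met.
Weighted total:
  Written exam 60 × 0.28 = 16.8
  Essays 69 × 0.07 = 4.83
  Term project 76.5 × 0.17 = 13.005
  Portfolio 100 × 0.23 = 23
  Participation 88 × 0.25 = 22
Sum = 79.635
79.635 is ≥ 70 and < 80 → C

C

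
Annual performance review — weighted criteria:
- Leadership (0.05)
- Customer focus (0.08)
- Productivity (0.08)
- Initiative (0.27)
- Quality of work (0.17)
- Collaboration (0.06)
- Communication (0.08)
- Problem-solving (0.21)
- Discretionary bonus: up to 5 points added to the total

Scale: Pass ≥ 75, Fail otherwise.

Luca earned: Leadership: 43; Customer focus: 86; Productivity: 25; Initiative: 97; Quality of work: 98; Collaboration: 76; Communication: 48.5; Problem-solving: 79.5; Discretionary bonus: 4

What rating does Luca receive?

Pass

Weighted total:
  Leadership 43 × 0.05 = 2.15
  Customer focus 86 × 0.08 = 6.88
  Productivity 25 × 0.08 = 2
  Initiative 97 × 0.27 = 26.19
  Quality of work 98 × 0.17 = 16.66
  Collaboration 76 × 0.06 = 4.56
  Communication 48.5 × 0.08 = 3.88
  Problem-solving 79.5 × 0.21 = 16.695
Sum = 79.015
Discretionary bonus: 79.015 + 4 = 83.015
83.015 ≥ 75 → Pass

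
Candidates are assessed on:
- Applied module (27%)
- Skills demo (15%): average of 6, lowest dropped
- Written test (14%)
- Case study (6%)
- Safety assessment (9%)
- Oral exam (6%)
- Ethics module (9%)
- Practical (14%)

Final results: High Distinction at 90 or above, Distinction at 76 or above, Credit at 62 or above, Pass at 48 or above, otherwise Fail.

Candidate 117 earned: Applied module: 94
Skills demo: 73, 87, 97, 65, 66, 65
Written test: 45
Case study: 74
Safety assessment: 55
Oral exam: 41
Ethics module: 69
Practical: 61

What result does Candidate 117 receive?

Credit

Skills demo: drop 65 → average of remaining 5 = 388/5 = 77.6
Weighted total:
  Applied module 94 × 0.27 = 25.38
  Skills demo 77.6 × 0.15 = 11.64
  Written test 45 × 0.14 = 6.3
  Case study 74 × 0.06 = 4.44
  Safety assessment 55 × 0.09 = 4.95
  Oral exam 41 × 0.06 = 2.46
  Ethics module 69 × 0.09 = 6.21
  Practical 61 × 0.14 = 8.54
Sum = 69.92
69.92 is ≥ 62 and < 76 → Credit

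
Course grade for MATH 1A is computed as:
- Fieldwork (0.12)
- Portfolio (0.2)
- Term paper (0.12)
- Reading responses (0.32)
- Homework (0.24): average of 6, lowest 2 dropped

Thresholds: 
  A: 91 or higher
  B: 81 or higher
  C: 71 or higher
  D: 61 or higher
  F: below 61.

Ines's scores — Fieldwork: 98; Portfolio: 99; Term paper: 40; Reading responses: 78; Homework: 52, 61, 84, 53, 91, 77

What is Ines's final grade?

C

Homework: drop 52, 53 → average of remaining 4 = 313/4 = 78.25
Weighted total:
  Fieldwork 98 × 0.12 = 11.76
  Portfolio 99 × 0.2 = 19.8
  Term paper 40 × 0.12 = 4.8
  Reading responses 78 × 0.32 = 24.96
  Homework 78.25 × 0.24 = 18.78
Sum = 80.1
80.1 is ≥ 71 and < 81 → C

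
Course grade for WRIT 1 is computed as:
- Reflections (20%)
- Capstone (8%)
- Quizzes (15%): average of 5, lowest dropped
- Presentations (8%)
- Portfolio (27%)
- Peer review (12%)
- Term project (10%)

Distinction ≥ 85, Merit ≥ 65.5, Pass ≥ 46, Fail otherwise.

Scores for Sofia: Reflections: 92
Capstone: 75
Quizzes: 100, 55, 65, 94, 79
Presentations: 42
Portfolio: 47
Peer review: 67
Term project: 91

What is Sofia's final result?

Quizzes: drop 55 → average of remaining 4 = 338/4 = 84.5
Weighted total:
  Reflections 92 × 0.2 = 18.4
  Capstone 75 × 0.08 = 6
  Quizzes 84.5 × 0.15 = 12.675
  Presentations 42 × 0.08 = 3.36
  Portfolio 47 × 0.27 = 12.69
  Peer review 67 × 0.12 = 8.04
  Term project 91 × 0.1 = 9.1
Sum = 70.265
70.265 is ≥ 65.5 and < 85 → Merit

Merit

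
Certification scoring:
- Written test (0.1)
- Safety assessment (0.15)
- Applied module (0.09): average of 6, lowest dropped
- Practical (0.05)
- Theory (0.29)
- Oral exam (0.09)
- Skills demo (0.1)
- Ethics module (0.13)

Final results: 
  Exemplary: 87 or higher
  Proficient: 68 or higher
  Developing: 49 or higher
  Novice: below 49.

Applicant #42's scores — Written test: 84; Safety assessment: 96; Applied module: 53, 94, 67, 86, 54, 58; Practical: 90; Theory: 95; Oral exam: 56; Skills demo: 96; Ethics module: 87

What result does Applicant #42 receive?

Exemplary

Applied module: drop 53 → average of remaining 5 = 359/5 = 71.8
Weighted total:
  Written test 84 × 0.1 = 8.4
  Safety assessment 96 × 0.15 = 14.4
  Applied module 71.8 × 0.09 = 6.462
  Practical 90 × 0.05 = 4.5
  Theory 95 × 0.29 = 27.55
  Oral exam 56 × 0.09 = 5.04
  Skills demo 96 × 0.1 = 9.6
  Ethics module 87 × 0.13 = 11.31
Sum = 87.262
87.262 ≥ 87 → Exemplary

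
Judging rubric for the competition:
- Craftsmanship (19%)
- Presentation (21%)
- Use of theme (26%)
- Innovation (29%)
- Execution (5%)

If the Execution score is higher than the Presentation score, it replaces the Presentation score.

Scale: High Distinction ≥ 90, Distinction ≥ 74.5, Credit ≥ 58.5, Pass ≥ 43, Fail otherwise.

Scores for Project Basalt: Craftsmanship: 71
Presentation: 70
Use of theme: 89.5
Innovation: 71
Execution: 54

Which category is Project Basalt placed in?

Distinction

Execution (54) ≤ Presentation (70), so Presentation stays at 70.
Weighted total:
  Craftsmanship 71 × 0.19 = 13.49
  Presentation 70 × 0.21 = 14.7
  Use of theme 89.5 × 0.26 = 23.27
  Innovation 71 × 0.29 = 20.59
  Execution 54 × 0.05 = 2.7
Sum = 74.75
74.75 is ≥ 74.5 and < 90 → Distinction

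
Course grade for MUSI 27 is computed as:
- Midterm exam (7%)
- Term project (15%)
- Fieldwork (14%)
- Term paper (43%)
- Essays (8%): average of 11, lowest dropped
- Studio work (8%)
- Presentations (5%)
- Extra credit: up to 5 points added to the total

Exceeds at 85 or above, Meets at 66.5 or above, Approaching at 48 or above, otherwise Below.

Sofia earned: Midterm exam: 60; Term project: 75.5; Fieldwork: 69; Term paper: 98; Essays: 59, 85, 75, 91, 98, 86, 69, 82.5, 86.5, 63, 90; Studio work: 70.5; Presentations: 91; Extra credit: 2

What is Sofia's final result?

Essays: drop 59 → average of remaining 10 = 826/10 = 82.6
Weighted total:
  Midterm exam 60 × 0.07 = 4.2
  Term project 75.5 × 0.15 = 11.325
  Fieldwork 69 × 0.14 = 9.66
  Term paper 98 × 0.43 = 42.14
  Essays 82.6 × 0.08 = 6.608
  Studio work 70.5 × 0.08 = 5.64
  Presentations 91 × 0.05 = 4.55
Sum = 84.123
Extra credit: 84.123 + 2 = 86.123
86.123 ≥ 85 → Exceeds

Exceeds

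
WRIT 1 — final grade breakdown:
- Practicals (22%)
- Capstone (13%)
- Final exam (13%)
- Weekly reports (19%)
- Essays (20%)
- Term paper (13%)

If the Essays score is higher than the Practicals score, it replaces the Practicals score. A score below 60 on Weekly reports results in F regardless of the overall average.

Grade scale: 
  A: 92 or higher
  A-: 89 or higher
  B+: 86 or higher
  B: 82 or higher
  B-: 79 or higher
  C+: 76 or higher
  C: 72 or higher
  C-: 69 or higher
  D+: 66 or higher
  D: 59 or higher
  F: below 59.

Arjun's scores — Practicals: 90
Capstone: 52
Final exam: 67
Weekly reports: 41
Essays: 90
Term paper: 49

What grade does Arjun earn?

Essays (90) ≤ Practicals (90), so Practicals stays at 90.
Weekly reports score 41 < 60: minimum not met.
Weighted total:
  Practicals 90 × 0.22 = 19.8
  Capstone 52 × 0.13 = 6.76
  Final exam 67 × 0.13 = 8.71
  Weekly reports 41 × 0.19 = 7.79
  Essays 90 × 0.2 = 18
  Term paper 49 × 0.13 = 6.37
Sum = 67.43
Because the Weekly reports minimum was not met, the result is F.

F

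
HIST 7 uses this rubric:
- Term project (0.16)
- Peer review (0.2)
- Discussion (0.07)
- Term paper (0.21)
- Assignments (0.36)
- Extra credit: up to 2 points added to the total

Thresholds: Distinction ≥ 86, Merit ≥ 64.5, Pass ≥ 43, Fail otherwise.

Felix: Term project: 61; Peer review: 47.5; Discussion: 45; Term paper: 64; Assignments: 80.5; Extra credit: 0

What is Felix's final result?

Merit

Weighted total:
  Term project 61 × 0.16 = 9.76
  Peer review 47.5 × 0.2 = 9.5
  Discussion 45 × 0.07 = 3.15
  Term paper 64 × 0.21 = 13.44
  Assignments 80.5 × 0.36 = 28.98
Sum = 64.83
Extra credit: 64.83 + 0 = 64.83
64.83 is ≥ 64.5 and < 86 → Merit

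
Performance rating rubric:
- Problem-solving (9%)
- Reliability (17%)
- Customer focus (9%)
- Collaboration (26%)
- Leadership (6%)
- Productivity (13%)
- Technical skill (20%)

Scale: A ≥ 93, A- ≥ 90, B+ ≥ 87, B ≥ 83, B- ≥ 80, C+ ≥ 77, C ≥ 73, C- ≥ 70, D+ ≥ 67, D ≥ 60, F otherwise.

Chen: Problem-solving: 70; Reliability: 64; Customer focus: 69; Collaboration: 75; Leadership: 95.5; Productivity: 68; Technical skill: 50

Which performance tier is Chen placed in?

Weighted total:
  Problem-solving 70 × 0.09 = 6.3
  Reliability 64 × 0.17 = 10.88
  Customer focus 69 × 0.09 = 6.21
  Collaboration 75 × 0.26 = 19.5
  Leadership 95.5 × 0.06 = 5.73
  Productivity 68 × 0.13 = 8.84
  Technical skill 50 × 0.2 = 10
Sum = 67.46
67.46 is ≥ 67 and < 70 → D+

D+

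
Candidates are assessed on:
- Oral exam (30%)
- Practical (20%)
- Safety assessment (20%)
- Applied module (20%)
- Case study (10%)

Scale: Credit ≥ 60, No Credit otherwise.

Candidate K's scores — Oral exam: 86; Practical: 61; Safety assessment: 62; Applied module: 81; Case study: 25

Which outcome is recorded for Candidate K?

Weighted total:
  Oral exam 86 × 0.3 = 25.8
  Practical 61 × 0.2 = 12.2
  Safety assessment 62 × 0.2 = 12.4
  Applied module 81 × 0.2 = 16.2
  Case study 25 × 0.1 = 2.5
Sum = 69.1
69.1 ≥ 60 → Credit

Credit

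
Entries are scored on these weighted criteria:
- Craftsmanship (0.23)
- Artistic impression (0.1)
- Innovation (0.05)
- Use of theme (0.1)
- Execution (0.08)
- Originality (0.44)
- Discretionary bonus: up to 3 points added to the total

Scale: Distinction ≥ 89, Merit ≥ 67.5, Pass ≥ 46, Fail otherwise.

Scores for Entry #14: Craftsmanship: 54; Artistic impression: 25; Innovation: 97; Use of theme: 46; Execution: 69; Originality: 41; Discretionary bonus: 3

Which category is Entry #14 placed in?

Weighted total:
  Craftsmanship 54 × 0.23 = 12.42
  Artistic impression 25 × 0.1 = 2.5
  Innovation 97 × 0.05 = 4.85
  Use of theme 46 × 0.1 = 4.6
  Execution 69 × 0.08 = 5.52
  Originality 41 × 0.44 = 18.04
Sum = 47.93
Discretionary bonus: 47.93 + 3 = 50.93
50.93 is ≥ 46 and < 67.5 → Pass

Pass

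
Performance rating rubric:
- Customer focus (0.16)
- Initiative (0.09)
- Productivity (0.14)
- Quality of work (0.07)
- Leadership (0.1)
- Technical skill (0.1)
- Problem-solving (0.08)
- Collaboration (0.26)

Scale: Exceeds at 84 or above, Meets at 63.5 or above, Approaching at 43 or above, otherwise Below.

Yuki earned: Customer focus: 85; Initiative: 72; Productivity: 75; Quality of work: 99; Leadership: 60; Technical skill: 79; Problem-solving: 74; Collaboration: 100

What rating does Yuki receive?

Weighted total:
  Customer focus 85 × 0.16 = 13.6
  Initiative 72 × 0.09 = 6.48
  Productivity 75 × 0.14 = 10.5
  Quality of work 99 × 0.07 = 6.93
  Leadership 60 × 0.1 = 6
  Technical skill 79 × 0.1 = 7.9
  Problem-solving 74 × 0.08 = 5.92
  Collaboration 100 × 0.26 = 26
Sum = 83.33
83.33 is ≥ 63.5 and < 84 → Meets

Meets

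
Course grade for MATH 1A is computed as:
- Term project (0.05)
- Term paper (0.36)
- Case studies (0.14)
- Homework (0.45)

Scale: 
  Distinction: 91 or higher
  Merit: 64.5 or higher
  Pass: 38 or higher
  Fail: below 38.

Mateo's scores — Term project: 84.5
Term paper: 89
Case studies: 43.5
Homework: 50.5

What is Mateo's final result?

Weighted total:
  Term project 84.5 × 0.05 = 4.225
  Term paper 89 × 0.36 = 32.04
  Case studies 43.5 × 0.14 = 6.09
  Homework 50.5 × 0.45 = 22.725
Sum = 65.08
65.08 is ≥ 64.5 and < 91 → Merit

Merit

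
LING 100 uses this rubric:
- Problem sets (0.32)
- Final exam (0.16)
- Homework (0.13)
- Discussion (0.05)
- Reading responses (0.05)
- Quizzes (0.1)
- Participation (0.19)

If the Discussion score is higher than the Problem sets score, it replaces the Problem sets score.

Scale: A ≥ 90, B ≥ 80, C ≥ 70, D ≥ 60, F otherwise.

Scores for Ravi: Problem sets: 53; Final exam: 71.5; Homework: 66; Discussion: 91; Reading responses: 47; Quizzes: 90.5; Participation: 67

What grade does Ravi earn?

Discussion (91) > Problem sets (53), so Problem sets counts as 91.
Weighted total:
  Problem sets 91 × 0.32 = 29.12
  Final exam 71.5 × 0.16 = 11.44
  Homework 66 × 0.13 = 8.58
  Discussion 91 × 0.05 = 4.55
  Reading responses 47 × 0.05 = 2.35
  Quizzes 90.5 × 0.1 = 9.05
  Participation 67 × 0.19 = 12.73
Sum = 77.82
77.82 is ≥ 70 and < 80 → C

C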